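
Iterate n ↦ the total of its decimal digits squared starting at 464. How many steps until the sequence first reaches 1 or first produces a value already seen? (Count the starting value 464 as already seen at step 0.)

3

464 → 68
68 → 100
100 → 1  — reached 1.
That took 3 steps.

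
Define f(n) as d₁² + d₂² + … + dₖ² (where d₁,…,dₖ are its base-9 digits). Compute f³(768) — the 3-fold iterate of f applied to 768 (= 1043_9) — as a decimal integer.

74

768 = (1,0,4,3)_9 → 1² + 0² + 4² + 3² = 1 + 0 + 16 + 9 = 26
26 = (2,8)_9 → 2² + 8² = 4 + 64 = 68
68 = (7,5)_9 → 7² + 5² = 49 + 25 = 74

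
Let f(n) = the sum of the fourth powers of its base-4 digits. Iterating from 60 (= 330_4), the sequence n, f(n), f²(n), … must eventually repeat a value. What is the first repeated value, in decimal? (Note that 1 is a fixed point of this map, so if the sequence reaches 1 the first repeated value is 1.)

60 = (3,3,0)_4 → 3⁴ + 3⁴ + 0⁴ = 81 + 81 + 0 = 162
162 = (2,2,0,2)_4 → 2⁴ + 2⁴ + 0⁴ + 2⁴ = 16 + 16 + 0 + 16 = 48
48 = (3,0,0)_4 → 3⁴ + 0⁴ + 0⁴ = 81 + 0 + 0 = 81
81 = (1,1,0,1)_4 → 1⁴ + 1⁴ + 0⁴ + 1⁴ = 1 + 1 + 0 + 1 = 3
3 = (3)_4 → 3⁴ = 81  — 81 already appeared earlier.

81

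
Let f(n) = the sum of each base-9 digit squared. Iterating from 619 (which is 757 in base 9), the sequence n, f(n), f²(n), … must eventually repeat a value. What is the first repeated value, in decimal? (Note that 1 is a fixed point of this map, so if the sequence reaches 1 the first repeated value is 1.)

619 = (7,5,7)_9 → 123
123 = (1,4,6)_9 → 53
53 = (5,8)_9 → 89
89 = (1,0,8)_9 → 65
65 = (7,2)_9 → 53  — 53 already appeared earlier.

53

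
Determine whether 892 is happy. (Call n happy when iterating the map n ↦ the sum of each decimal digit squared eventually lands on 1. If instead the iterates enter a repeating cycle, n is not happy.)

not happy

892 → 149
149 → 98
98 → 145
145 → 42
42 → 20
20 → 4
4 → 16
16 → 37
37 → 58
58 → 89
89 → 145  — 145 already seen; the sequence cycles without reaching 1.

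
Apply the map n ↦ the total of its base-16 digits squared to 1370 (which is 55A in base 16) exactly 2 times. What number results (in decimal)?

1370 = (5,5,10)_16 → 5² + 5² + 10² = 25 + 25 + 100 = 150
150 = (9,6)_16 → 9² + 6² = 81 + 36 = 117

117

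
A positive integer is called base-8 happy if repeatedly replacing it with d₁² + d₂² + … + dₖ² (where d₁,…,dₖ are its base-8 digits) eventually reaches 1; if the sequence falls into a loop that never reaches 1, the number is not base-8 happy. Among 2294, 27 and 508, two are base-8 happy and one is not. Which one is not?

2294: 2294 → 97 → 18 → 8 → 1  — reaches 1 (base-8 happy)
27: 27 → 18 → 8 → 1  — reaches 1 (base-8 happy)
508: 508 → 114 → 41 → 26 → 13 → 26  — repeats 26 (not base-8 happy)

508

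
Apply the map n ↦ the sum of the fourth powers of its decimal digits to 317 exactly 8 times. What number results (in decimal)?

317 → 2483
2483 → 4449
4449 → 7329
7329 → 9059
9059 → 13747
13747 → 5140
5140 → 882
882 → 8208

8208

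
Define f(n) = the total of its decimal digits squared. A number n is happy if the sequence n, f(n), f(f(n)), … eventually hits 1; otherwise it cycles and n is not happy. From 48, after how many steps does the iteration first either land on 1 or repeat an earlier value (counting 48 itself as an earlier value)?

48 → 4² + 8² = 16 + 64 = 80
80 → 8² + 0² = 64 + 0 = 64
64 → 6² + 4² = 36 + 16 = 52
52 → 5² + 2² = 25 + 4 = 29
29 → 2² + 9² = 4 + 81 = 85
85 → 8² + 5² = 64 + 25 = 89
89 → 8² + 9² = 64 + 81 = 145
145 → 1² + 4² + 5² = 1 + 16 + 25 = 42
42 → 4² + 2² = 16 + 4 = 20
20 → 2² + 0² = 4 + 0 = 4
4 → 4² = 16
16 → 1² + 6² = 1 + 36 = 37
37 → 3² + 7² = 9 + 49 = 58
58 → 5² + 8² = 25 + 64 = 89  — 89 repeats.
That took 14 steps.

14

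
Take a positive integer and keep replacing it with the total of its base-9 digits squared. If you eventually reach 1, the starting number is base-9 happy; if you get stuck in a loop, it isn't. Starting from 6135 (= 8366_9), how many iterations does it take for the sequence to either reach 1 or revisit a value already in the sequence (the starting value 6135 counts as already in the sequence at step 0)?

6135 = (8,3,6,6)_9 → 8² + 3² + 6² + 6² = 64 + 9 + 36 + 36 = 145
145 = (1,7,1)_9 → 1² + 7² + 1² = 1 + 49 + 1 = 51
51 = (5,6)_9 → 5² + 6² = 25 + 36 = 61
61 = (6,7)_9 → 6² + 7² = 36 + 49 = 85
85 = (1,0,4)_9 → 1² + 0² + 4² = 1 + 0 + 16 = 17
17 = (1,8)_9 → 1² + 8² = 1 + 64 = 65
65 = (7,2)_9 → 7² + 2² = 49 + 4 = 53
53 = (5,8)_9 → 5² + 8² = 25 + 64 = 89
89 = (1,0,8)_9 → 1² + 0² + 8² = 1 + 0 + 64 = 65  — 65 repeats.
That took 9 steps.

9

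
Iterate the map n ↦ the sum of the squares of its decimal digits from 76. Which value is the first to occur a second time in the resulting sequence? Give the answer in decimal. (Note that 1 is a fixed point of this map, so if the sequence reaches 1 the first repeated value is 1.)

76 → 7² + 6² = 49 + 36 = 85
85 → 8² + 5² = 64 + 25 = 89
89 → 8² + 9² = 64 + 81 = 145
145 → 1² + 4² + 5² = 1 + 16 + 25 = 42
42 → 4² + 2² = 16 + 4 = 20
20 → 2² + 0² = 4 + 0 = 4
4 → 4² = 16
16 → 1² + 6² = 1 + 36 = 37
37 → 3² + 7² = 9 + 49 = 58
58 → 5² + 8² = 25 + 64 = 89  — 89 already appeared earlier.

89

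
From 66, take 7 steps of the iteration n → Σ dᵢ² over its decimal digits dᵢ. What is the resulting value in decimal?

66 → 72
72 → 53
53 → 34
34 → 25
25 → 29
29 → 85
85 → 89

89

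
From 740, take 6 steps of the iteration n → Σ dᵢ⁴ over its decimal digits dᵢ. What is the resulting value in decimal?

740 → 7⁴ + 4⁴ + 0⁴ = 2657
2657 → 2⁴ + 6⁴ + 5⁴ + 7⁴ = 4338
4338 → 4⁴ + 3⁴ + 3⁴ + 8⁴ = 4514
4514 → 4⁴ + 5⁴ + 1⁴ + 4⁴ = 1138
1138 → 1⁴ + 1⁴ + 3⁴ + 8⁴ = 4179
4179 → 4⁴ + 1⁴ + 7⁴ + 9⁴ = 9219

9219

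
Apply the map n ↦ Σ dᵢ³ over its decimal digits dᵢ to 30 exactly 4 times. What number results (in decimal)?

30 → 3³ + 0³ = 27 + 0 = 27
27 → 2³ + 7³ = 8 + 343 = 351
351 → 3³ + 5³ + 1³ = 27 + 125 + 1 = 153
153 → 1³ + 5³ + 3³ = 1 + 125 + 27 = 153

153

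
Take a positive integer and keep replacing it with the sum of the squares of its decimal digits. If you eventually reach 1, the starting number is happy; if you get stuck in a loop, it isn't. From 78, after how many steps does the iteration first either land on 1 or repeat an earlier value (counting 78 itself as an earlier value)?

78 → 113
113 → 11
11 → 2
2 → 4
4 → 16
16 → 37
37 → 58
58 → 89
89 → 145
145 → 42
42 → 20
20 → 4  — 4 repeats.
That took 12 steps.

12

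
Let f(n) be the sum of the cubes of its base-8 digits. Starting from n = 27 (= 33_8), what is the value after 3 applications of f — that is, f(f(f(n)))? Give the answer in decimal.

432

27 = (3,3)_8 → 54
54 = (6,6)_8 → 432
432 = (6,6,0)_8 → 432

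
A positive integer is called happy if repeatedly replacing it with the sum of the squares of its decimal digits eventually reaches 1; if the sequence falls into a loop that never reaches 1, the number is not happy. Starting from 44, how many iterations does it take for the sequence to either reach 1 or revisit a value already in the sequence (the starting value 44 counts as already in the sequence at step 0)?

44 → 4² + 4² = 16 + 16 = 32
32 → 3² + 2² = 9 + 4 = 13
13 → 1² + 3² = 1 + 9 = 10
10 → 1² + 0² = 1 + 0 = 1  — reached 1.
That took 4 steps.

4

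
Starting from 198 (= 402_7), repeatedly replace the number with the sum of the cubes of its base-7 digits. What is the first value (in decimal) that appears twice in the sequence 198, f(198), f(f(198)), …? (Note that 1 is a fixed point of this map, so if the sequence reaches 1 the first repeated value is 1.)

72

198 = (4,0,2)_7 → 4³ + 0³ + 2³ = 64 + 0 + 8 = 72
72 = (1,3,2)_7 → 1³ + 3³ + 2³ = 1 + 27 + 8 = 36
36 = (5,1)_7 → 5³ + 1³ = 125 + 1 = 126
126 = (2,4,0)_7 → 2³ + 4³ + 0³ = 8 + 64 + 0 = 72  — 72 already appeared earlier.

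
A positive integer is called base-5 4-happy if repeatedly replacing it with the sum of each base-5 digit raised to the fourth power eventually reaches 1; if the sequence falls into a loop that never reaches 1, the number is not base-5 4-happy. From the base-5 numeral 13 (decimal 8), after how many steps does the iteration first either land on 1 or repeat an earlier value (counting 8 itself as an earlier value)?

12

8 = (1,3)_5 → 1⁴ + 3⁴ = 1 + 81 = 82
82 = (3,1,2)_5 → 3⁴ + 1⁴ + 2⁴ = 81 + 1 + 16 = 98
98 = (3,4,3)_5 → 3⁴ + 4⁴ + 3⁴ = 81 + 256 + 81 = 418
418 = (3,1,3,3)_5 → 3⁴ + 1⁴ + 3⁴ + 3⁴ = 81 + 1 + 81 + 81 = 244
244 = (1,4,3,4)_5 → 1⁴ + 4⁴ + 3⁴ + 4⁴ = 1 + 256 + 81 + 256 = 594
594 = (4,3,3,4)_5 → 4⁴ + 3⁴ + 3⁴ + 4⁴ = 256 + 81 + 81 + 256 = 674
674 = (1,0,1,4,4)_5 → 1⁴ + 0⁴ + 1⁴ + 4⁴ + 4⁴ = 1 + 0 + 1 + 256 + 256 = 514
514 = (4,0,2,4)_5 → 4⁴ + 0⁴ + 2⁴ + 4⁴ = 256 + 0 + 16 + 256 = 528
528 = (4,1,0,3)_5 → 4⁴ + 1⁴ + 0⁴ + 3⁴ = 256 + 1 + 0 + 81 = 338
338 = (2,3,2,3)_5 → 2⁴ + 3⁴ + 2⁴ + 3⁴ = 16 + 81 + 16 + 81 = 194
194 = (1,2,3,4)_5 → 1⁴ + 2⁴ + 3⁴ + 4⁴ = 1 + 16 + 81 + 256 = 354
354 = (2,4,0,4)_5 → 2⁴ + 4⁴ + 0⁴ + 4⁴ = 16 + 256 + 0 + 256 = 528  — 528 repeats.
That took 12 steps.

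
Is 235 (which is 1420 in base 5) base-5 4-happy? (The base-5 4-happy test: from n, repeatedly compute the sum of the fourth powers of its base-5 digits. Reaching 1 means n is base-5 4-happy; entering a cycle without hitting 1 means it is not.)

not base-5 4-happy

235 = (1,4,2,0)_5 → 1⁴ + 4⁴ + 2⁴ + 0⁴ = 273
273 = (2,0,4,3)_5 → 2⁴ + 0⁴ + 4⁴ + 3⁴ = 353
353 = (2,4,0,3)_5 → 2⁴ + 4⁴ + 0⁴ + 3⁴ = 353  — 353 already seen; the sequence cycles without reaching 1.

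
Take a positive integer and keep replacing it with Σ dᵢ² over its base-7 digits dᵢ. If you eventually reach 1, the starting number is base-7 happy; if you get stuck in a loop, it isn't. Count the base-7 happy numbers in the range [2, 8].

2: 2 → 4 → 16 → 8 → 2  (repeats 2)
3: 3 → 9 → 5 → 25 → 25  (repeats 25)
4: 4 → 16 → 8 → 2 → 4  (repeats 4)
5: 5 → 25 → 25  (repeats 25)
6: 6 → 36 → 26 → 34 → 52 → 10 → 10  (repeats 10)
7: 7 → 1  (reaches 1)
8: 8 → 2 → 4 → 16 → 8  (repeats 8)
base-7 happy: 7

1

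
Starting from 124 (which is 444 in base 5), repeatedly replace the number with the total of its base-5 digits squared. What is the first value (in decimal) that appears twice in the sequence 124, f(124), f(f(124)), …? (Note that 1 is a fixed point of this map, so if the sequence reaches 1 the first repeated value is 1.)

4

124 = (4,4,4)_5 → 48
48 = (1,4,3)_5 → 26
26 = (1,0,1)_5 → 2
2 = (2)_5 → 4
4 = (4)_5 → 16
16 = (3,1)_5 → 10
10 = (2,0)_5 → 4  — 4 already appeared earlier.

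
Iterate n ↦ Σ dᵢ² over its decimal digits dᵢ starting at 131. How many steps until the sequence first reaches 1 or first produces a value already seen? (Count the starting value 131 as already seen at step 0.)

131 → 1² + 3² + 1² = 11
11 → 1² + 1² = 2
2 → 2² = 4
4 → 4² = 16
16 → 1² + 6² = 37
37 → 3² + 7² = 58
58 → 5² + 8² = 89
89 → 8² + 9² = 145
145 → 1² + 4² + 5² = 42
42 → 4² + 2² = 20
20 → 2² + 0² = 4  — 4 repeats.
That took 11 steps.

11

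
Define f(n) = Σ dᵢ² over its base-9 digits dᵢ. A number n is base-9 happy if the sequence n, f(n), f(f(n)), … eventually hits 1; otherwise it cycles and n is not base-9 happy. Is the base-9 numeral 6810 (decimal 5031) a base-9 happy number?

5031 = (6,8,1,0)_9 → 6² + 8² + 1² + 0² = 36 + 64 + 1 + 0 = 101
101 = (1,2,2)_9 → 1² + 2² + 2² = 1 + 4 + 4 = 9
9 = (1,0)_9 → 1² + 0² = 1 + 0 = 1  — reached 1.

base-9 happy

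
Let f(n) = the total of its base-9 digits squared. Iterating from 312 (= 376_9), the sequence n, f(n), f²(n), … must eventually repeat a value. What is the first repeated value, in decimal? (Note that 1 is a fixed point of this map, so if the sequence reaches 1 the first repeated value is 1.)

312 = (3,7,6)_9 → 3² + 7² + 6² = 9 + 49 + 36 = 94
94 = (1,1,4)_9 → 1² + 1² + 4² = 1 + 1 + 16 = 18
18 = (2,0)_9 → 2² + 0² = 4 + 0 = 4
4 = (4)_9 → 4² = 16
16 = (1,7)_9 → 1² + 7² = 1 + 49 = 50
50 = (5,5)_9 → 5² + 5² = 25 + 25 = 50  — 50 already appeared earlier.

50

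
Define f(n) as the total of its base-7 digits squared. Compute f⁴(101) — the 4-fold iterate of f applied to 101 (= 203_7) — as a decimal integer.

17

101 = (2,0,3)_7 → 13
13 = (1,6)_7 → 37
37 = (5,2)_7 → 29
29 = (4,1)_7 → 17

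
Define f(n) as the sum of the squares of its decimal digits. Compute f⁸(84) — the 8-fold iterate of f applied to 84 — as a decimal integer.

84 → 8² + 4² = 64 + 16 = 80
80 → 8² + 0² = 64 + 0 = 64
64 → 6² + 4² = 36 + 16 = 52
52 → 5² + 2² = 25 + 4 = 29
29 → 2² + 9² = 4 + 81 = 85
85 → 8² + 5² = 64 + 25 = 89
89 → 8² + 9² = 64 + 81 = 145
145 → 1² + 4² + 5² = 1 + 16 + 25 = 42

42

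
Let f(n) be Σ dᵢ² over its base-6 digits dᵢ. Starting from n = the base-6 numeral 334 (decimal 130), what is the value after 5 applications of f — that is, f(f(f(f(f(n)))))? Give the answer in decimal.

13

130 = (3,3,4)_6 → 3² + 3² + 4² = 9 + 9 + 16 = 34
34 = (5,4)_6 → 5² + 4² = 25 + 16 = 41
41 = (1,0,5)_6 → 1² + 0² + 5² = 1 + 0 + 25 = 26
26 = (4,2)_6 → 4² + 2² = 16 + 4 = 20
20 = (3,2)_6 → 3² + 2² = 9 + 4 = 13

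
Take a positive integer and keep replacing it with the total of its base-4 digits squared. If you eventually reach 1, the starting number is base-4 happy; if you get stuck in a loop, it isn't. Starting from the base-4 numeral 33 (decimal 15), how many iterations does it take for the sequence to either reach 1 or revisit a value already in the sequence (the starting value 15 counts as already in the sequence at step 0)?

5

15 = (3,3)_4 → 3² + 3² = 18
18 = (1,0,2)_4 → 1² + 0² + 2² = 5
5 = (1,1)_4 → 1² + 1² = 2
2 = (2)_4 → 2² = 4
4 = (1,0)_4 → 1² + 0² = 1  — reached 1.
That took 5 steps.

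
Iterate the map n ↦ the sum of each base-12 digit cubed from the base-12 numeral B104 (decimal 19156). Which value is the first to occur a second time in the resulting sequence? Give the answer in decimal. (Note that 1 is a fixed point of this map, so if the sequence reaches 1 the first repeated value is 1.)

1

19156 = (11,1,0,4)_12 → 11³ + 1³ + 0³ + 4³ = 1331 + 1 + 0 + 64 = 1396
1396 = (9,8,4)_12 → 9³ + 8³ + 4³ = 729 + 512 + 64 = 1305
1305 = (9,0,9)_12 → 9³ + 0³ + 9³ = 729 + 0 + 729 = 1458
1458 = (10,1,6)_12 → 10³ + 1³ + 6³ = 1000 + 1 + 216 = 1217
1217 = (8,5,5)_12 → 8³ + 5³ + 5³ = 512 + 125 + 125 = 762
762 = (5,3,6)_12 → 5³ + 3³ + 6³ = 125 + 27 + 216 = 368
368 = (2,6,8)_12 → 2³ + 6³ + 8³ = 8 + 216 + 512 = 736
736 = (5,1,4)_12 → 5³ + 1³ + 4³ = 125 + 1 + 64 = 190
190 = (1,3,10)_12 → 1³ + 3³ + 10³ = 1 + 27 + 1000 = 1028
1028 = (7,1,8)_12 → 7³ + 1³ + 8³ = 343 + 1 + 512 = 856
856 = (5,11,4)_12 → 5³ + 11³ + 4³ = 125 + 1331 + 64 = 1520
1520 = (10,6,8)_12 → 10³ + 6³ + 8³ = 1000 + 216 + 512 = 1728
1728 = (1,0,0,0)_12 → 1³ + 0³ + 0³ + 0³ = 1 + 0 + 0 + 0 = 1  — reached the fixed point 1.
1 → 1, so 1 is the first repeated value.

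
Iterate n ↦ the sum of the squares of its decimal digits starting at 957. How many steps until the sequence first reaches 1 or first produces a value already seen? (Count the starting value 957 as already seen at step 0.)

957 → 9² + 5² + 7² = 155
155 → 1² + 5² + 5² = 51
51 → 5² + 1² = 26
26 → 2² + 6² = 40
40 → 4² + 0² = 16
16 → 1² + 6² = 37
37 → 3² + 7² = 58
58 → 5² + 8² = 89
89 → 8² + 9² = 145
145 → 1² + 4² + 5² = 42
42 → 4² + 2² = 20
20 → 2² + 0² = 4
4 → 4² = 16  — 16 repeats.
That took 13 steps.

13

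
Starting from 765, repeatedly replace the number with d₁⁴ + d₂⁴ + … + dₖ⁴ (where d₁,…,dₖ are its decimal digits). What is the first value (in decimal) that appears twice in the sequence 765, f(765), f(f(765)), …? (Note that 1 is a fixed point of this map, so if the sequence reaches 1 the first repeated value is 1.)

13139

765 → 7⁴ + 6⁴ + 5⁴ = 4322
4322 → 4⁴ + 3⁴ + 2⁴ + 2⁴ = 369
369 → 3⁴ + 6⁴ + 9⁴ = 7938
7938 → 7⁴ + 9⁴ + 3⁴ + 8⁴ = 13139
13139 → 1⁴ + 3⁴ + 1⁴ + 3⁴ + 9⁴ = 6725
6725 → 6⁴ + 7⁴ + 2⁴ + 5⁴ = 4338
4338 → 4⁴ + 3⁴ + 3⁴ + 8⁴ = 4514
4514 → 4⁴ + 5⁴ + 1⁴ + 4⁴ = 1138
1138 → 1⁴ + 1⁴ + 3⁴ + 8⁴ = 4179
4179 → 4⁴ + 1⁴ + 7⁴ + 9⁴ = 9219
9219 → 9⁴ + 2⁴ + 1⁴ + 9⁴ = 13139  — 13139 already appeared earlier.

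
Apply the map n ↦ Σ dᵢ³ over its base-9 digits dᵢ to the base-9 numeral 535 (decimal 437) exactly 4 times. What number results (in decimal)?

345

437 = (5,3,5)_9 → 277
277 = (3,3,7)_9 → 397
397 = (4,8,1)_9 → 577
577 = (7,1,1)_9 → 345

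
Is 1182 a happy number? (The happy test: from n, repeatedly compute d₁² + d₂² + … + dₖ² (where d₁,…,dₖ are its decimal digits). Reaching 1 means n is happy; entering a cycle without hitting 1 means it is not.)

happy

1182 → 70
70 → 49
49 → 97
97 → 130
130 → 10
10 → 1  — reached 1.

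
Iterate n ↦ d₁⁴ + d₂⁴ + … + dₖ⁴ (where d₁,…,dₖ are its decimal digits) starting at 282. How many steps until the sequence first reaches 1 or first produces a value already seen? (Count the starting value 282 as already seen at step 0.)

282 → 2⁴ + 8⁴ + 2⁴ = 4128
4128 → 4⁴ + 1⁴ + 2⁴ + 8⁴ = 4369
4369 → 4⁴ + 3⁴ + 6⁴ + 9⁴ = 8194
8194 → 8⁴ + 1⁴ + 9⁴ + 4⁴ = 10914
10914 → 1⁴ + 0⁴ + 9⁴ + 1⁴ + 4⁴ = 6819
6819 → 6⁴ + 8⁴ + 1⁴ + 9⁴ = 11954
11954 → 1⁴ + 1⁴ + 9⁴ + 5⁴ + 4⁴ = 7444
7444 → 7⁴ + 4⁴ + 4⁴ + 4⁴ = 3169
3169 → 3⁴ + 1⁴ + 6⁴ + 9⁴ = 7939
7939 → 7⁴ + 9⁴ + 3⁴ + 9⁴ = 15604
15604 → 1⁴ + 5⁴ + 6⁴ + 0⁴ + 4⁴ = 2178
2178 → 2⁴ + 1⁴ + 7⁴ + 8⁴ = 6514
6514 → 6⁴ + 5⁴ + 1⁴ + 4⁴ = 2178  — 2178 repeats.
That took 13 steps.

13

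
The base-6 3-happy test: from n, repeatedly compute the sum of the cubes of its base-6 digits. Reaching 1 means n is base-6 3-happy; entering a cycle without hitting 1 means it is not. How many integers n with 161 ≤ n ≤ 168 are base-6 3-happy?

5

161: 161 → 197 → 258 → 3 → 27 → 91 → 36 → 1  (reaches 1)
162: 162 → 91 → 36 → 1  (reaches 1)
163: 163 → 92 → 43 → 3 → 27 → 91 → 36 → 1  (reaches 1)
164: 164 → 99 → 99  (repeats 99)
165: 165 → 118 → 92 → 43 → 3 → 27 → 91 → 36 → 1  (reaches 1)
166: 166 → 155 → 190 → 190  (repeats 190)
167: 167 → 216 → 1  (reaches 1)
168: 168 → 128 → 62 → 73 → 9 → 28 → 128  (repeats 128)
base-6 3-happy: 161, 162, 163, 165, 167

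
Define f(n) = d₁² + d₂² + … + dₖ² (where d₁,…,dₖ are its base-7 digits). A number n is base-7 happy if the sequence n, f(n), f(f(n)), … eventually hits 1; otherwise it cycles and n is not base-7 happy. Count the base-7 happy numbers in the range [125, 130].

1

125: 125 → 49 → 1  — base-7 happy
126: 126 → 20 → 40 → 50 → 2 → 4 → 16 → 8 → 2  — not base-7 happy
127: 127 → 21 → 9 → 5 → 25 → 25  — not base-7 happy
128: 128 → 24 → 18 → 20 → 40 → 50 → 2 → 4 → 16 → 8 → 2  — not base-7 happy
129: 129 → 29 → 17 → 13 → 37 → 29  — not base-7 happy
130: 130 → 36 → 26 → 34 → 52 → 10 → 10  — not base-7 happy
base-7 happy: 125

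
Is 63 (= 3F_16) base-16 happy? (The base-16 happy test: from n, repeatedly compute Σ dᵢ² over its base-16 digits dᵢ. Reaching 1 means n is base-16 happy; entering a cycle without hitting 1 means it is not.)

63 = (3,15)_16 → 3² + 15² = 234
234 = (14,10)_16 → 14² + 10² = 296
296 = (1,2,8)_16 → 1² + 2² + 8² = 69
69 = (4,5)_16 → 4² + 5² = 41
41 = (2,9)_16 → 2² + 9² = 85
85 = (5,5)_16 → 5² + 5² = 50
50 = (3,2)_16 → 3² + 2² = 13
13 = (13)_16 → 13² = 169
169 = (10,9)_16 → 10² + 9² = 181
181 = (11,5)_16 → 11² + 5² = 146
146 = (9,2)_16 → 9² + 2² = 85  — 85 already seen; the sequence cycles without reaching 1.

not base-16 happy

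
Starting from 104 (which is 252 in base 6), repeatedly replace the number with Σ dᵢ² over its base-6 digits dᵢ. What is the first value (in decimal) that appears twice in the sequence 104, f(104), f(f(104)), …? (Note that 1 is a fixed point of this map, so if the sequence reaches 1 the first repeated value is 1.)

41

104 = (2,5,2)_6 → 2² + 5² + 2² = 4 + 25 + 4 = 33
33 = (5,3)_6 → 5² + 3² = 25 + 9 = 34
34 = (5,4)_6 → 5² + 4² = 25 + 16 = 41
41 = (1,0,5)_6 → 1² + 0² + 5² = 1 + 0 + 25 = 26
26 = (4,2)_6 → 4² + 2² = 16 + 4 = 20
20 = (3,2)_6 → 3² + 2² = 9 + 4 = 13
13 = (2,1)_6 → 2² + 1² = 4 + 1 = 5
5 = (5)_6 → 5² = 25
25 = (4,1)_6 → 4² + 1² = 16 + 1 = 17
17 = (2,5)_6 → 2² + 5² = 4 + 25 = 29
29 = (4,5)_6 → 4² + 5² = 16 + 25 = 41  — 41 already appeared earlier.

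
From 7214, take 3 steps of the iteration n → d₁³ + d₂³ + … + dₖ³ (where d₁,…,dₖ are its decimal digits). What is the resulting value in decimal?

521

7214 → 7³ + 2³ + 1³ + 4³ = 343 + 8 + 1 + 64 = 416
416 → 4³ + 1³ + 6³ = 64 + 1 + 216 = 281
281 → 2³ + 8³ + 1³ = 8 + 512 + 1 = 521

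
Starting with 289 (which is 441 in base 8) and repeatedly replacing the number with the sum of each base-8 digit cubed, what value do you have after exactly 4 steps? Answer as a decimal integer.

8

289 = (4,4,1)_8 → 4³ + 4³ + 1³ = 129
129 = (2,0,1)_8 → 2³ + 0³ + 1³ = 9
9 = (1,1)_8 → 1³ + 1³ = 2
2 = (2)_8 → 2³ = 8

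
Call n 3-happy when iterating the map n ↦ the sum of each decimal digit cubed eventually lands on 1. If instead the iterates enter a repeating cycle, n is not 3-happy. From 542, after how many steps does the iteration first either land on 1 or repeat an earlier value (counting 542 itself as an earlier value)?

4

542 → 5³ + 4³ + 2³ = 197
197 → 1³ + 9³ + 7³ = 1073
1073 → 1³ + 0³ + 7³ + 3³ = 371
371 → 3³ + 7³ + 1³ = 371  — 371 repeats.
That took 4 steps.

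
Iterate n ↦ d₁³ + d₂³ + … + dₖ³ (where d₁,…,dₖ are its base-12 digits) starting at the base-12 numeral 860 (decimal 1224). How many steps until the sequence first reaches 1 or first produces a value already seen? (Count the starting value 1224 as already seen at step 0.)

8

1224 = (8,6,0)_12 → 728
728 = (5,0,8)_12 → 637
637 = (4,5,1)_12 → 190
190 = (1,3,10)_12 → 1028
1028 = (7,1,8)_12 → 856
856 = (5,11,4)_12 → 1520
1520 = (10,6,8)_12 → 1728
1728 = (1,0,0,0)_12 → 1  — reached 1.
That took 8 steps.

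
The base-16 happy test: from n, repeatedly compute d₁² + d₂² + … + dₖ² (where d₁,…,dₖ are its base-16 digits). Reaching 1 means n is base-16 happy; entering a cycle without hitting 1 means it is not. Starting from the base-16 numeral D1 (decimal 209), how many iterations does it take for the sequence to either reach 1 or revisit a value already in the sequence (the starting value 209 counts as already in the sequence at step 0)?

10

209 = (13,1)_16 → 13² + 1² = 170
170 = (10,10)_16 → 10² + 10² = 200
200 = (12,8)_16 → 12² + 8² = 208
208 = (13,0)_16 → 13² + 0² = 169
169 = (10,9)_16 → 10² + 9² = 181
181 = (11,5)_16 → 11² + 5² = 146
146 = (9,2)_16 → 9² + 2² = 85
85 = (5,5)_16 → 5² + 5² = 50
50 = (3,2)_16 → 3² + 2² = 13
13 = (13)_16 → 13² = 169  — 169 repeats.
That took 10 steps.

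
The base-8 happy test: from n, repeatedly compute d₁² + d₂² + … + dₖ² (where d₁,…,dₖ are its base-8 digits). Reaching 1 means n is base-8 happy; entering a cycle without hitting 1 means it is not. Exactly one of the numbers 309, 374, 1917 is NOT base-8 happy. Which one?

1917

309: 309 → 77 → 27 → 18 → 8 → 1  — reaches 1 (base-8 happy)
374: 374 → 97 → 18 → 8 → 1  — reaches 1 (base-8 happy)
1917: 1917 → 108 → 42 → 29 → 34 → 20 → 20  — repeats 20 (not base-8 happy)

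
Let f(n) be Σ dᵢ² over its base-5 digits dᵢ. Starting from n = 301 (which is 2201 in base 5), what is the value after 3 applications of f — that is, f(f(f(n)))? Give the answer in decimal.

13

301 = (2,2,0,1)_5 → 2² + 2² + 0² + 1² = 9
9 = (1,4)_5 → 1² + 4² = 17
17 = (3,2)_5 → 3² + 2² = 13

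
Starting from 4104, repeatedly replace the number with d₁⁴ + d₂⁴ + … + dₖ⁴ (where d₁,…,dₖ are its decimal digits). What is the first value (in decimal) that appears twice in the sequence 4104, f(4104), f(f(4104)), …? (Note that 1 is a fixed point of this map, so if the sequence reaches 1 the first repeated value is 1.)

13139

4104 → 513
513 → 707
707 → 4802
4802 → 4368
4368 → 5729
5729 → 9603
9603 → 7938
7938 → 13139
13139 → 6725
6725 → 4338
4338 → 4514
4514 → 1138
1138 → 4179
4179 → 9219
9219 → 13139  — 13139 already appeared earlier.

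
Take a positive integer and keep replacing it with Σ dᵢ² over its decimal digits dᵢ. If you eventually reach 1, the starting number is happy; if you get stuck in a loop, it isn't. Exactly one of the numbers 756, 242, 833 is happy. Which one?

756: 756 → 110 → 2 → 4 → 16 → 37 → 58 → 89 → 145 → 42 → 20 → 4  — repeats 4 (not happy)
242: 242 → 24 → 20 → 4 → 16 → 37 → 58 → 89 → 145 → 42 → 20  — repeats 20 (not happy)
833: 833 → 82 → 68 → 100 → 1  — reaches 1 (happy)

833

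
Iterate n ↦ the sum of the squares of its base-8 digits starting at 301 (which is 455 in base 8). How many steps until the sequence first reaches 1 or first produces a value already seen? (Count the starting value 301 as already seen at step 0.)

301 = (4,5,5)_8 → 4² + 5² + 5² = 16 + 25 + 25 = 66
66 = (1,0,2)_8 → 1² + 0² + 2² = 1 + 0 + 4 = 5
5 = (5)_8 → 5² = 25
25 = (3,1)_8 → 3² + 1² = 9 + 1 = 10
10 = (1,2)_8 → 1² + 2² = 1 + 4 = 5  — 5 repeats.
That took 5 steps.

5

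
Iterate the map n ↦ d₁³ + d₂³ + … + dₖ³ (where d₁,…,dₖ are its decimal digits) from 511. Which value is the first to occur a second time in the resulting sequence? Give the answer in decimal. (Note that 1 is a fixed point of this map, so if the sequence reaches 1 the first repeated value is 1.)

352

511 → 5³ + 1³ + 1³ = 127
127 → 1³ + 2³ + 7³ = 352
352 → 3³ + 5³ + 2³ = 160
160 → 1³ + 6³ + 0³ = 217
217 → 2³ + 1³ + 7³ = 352  — 352 already appeared earlier.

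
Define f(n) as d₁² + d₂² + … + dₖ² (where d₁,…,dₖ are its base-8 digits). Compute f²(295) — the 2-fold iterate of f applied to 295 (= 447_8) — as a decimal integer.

6

295 = (4,4,7)_8 → 81
81 = (1,2,1)_8 → 6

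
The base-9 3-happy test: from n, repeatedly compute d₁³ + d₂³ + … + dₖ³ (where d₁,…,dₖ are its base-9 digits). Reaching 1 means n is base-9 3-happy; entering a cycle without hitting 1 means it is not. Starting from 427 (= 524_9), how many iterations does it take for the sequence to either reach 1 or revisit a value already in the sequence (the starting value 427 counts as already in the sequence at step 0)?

427 = (5,2,4)_9 → 5³ + 2³ + 4³ = 197
197 = (2,3,8)_9 → 2³ + 3³ + 8³ = 547
547 = (6,6,7)_9 → 6³ + 6³ + 7³ = 775
775 = (1,0,5,1)_9 → 1³ + 0³ + 5³ + 1³ = 127
127 = (1,5,1)_9 → 1³ + 5³ + 1³ = 127  — 127 repeats.
That took 5 steps.

5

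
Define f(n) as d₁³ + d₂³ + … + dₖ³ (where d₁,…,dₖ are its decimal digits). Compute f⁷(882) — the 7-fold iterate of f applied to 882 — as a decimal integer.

882 → 8³ + 8³ + 2³ = 512 + 512 + 8 = 1032
1032 → 1³ + 0³ + 3³ + 2³ = 1 + 0 + 27 + 8 = 36
36 → 3³ + 6³ = 27 + 216 = 243
243 → 2³ + 4³ + 3³ = 8 + 64 + 27 = 99
99 → 9³ + 9³ = 729 + 729 = 1458
1458 → 1³ + 4³ + 5³ + 8³ = 1 + 64 + 125 + 512 = 702
702 → 7³ + 0³ + 2³ = 343 + 0 + 8 = 351

351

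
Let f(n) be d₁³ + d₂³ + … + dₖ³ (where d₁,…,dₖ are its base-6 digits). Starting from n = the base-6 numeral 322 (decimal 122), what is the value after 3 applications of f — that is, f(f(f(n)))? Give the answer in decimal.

122 = (3,2,2)_6 → 43
43 = (1,1,1)_6 → 3
3 = (3)_6 → 27

27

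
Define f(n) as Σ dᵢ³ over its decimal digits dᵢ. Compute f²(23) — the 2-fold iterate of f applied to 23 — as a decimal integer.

23 → 35
35 → 152

152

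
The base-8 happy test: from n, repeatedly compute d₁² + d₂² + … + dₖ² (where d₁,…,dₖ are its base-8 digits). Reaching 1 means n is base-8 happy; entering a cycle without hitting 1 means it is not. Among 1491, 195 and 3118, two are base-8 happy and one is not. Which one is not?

1491

1491: 1491 → 66 → 5 → 25 → 10 → 5  — repeats 5 (not base-8 happy)
195: 195 → 18 → 8 → 1  — reaches 1 (base-8 happy)
3118: 3118 → 97 → 18 → 8 → 1  — reaches 1 (base-8 happy)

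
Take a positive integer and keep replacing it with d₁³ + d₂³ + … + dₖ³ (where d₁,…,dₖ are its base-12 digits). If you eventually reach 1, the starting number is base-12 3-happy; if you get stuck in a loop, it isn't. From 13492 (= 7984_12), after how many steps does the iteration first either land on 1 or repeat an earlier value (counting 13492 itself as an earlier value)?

13492 = (7,9,8,4)_12 → 7³ + 9³ + 8³ + 4³ = 343 + 729 + 512 + 64 = 1648
1648 = (11,5,4)_12 → 11³ + 5³ + 4³ = 1331 + 125 + 64 = 1520
1520 = (10,6,8)_12 → 10³ + 6³ + 8³ = 1000 + 216 + 512 = 1728
1728 = (1,0,0,0)_12 → 1³ + 0³ + 0³ + 0³ = 1 + 0 + 0 + 0 = 1  — reached 1.
That took 4 steps.

4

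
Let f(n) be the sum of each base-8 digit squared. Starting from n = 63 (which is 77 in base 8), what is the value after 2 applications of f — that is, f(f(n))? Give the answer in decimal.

21

63 = (7,7)_8 → 7² + 7² = 49 + 49 = 98
98 = (1,4,2)_8 → 1² + 4² + 2² = 1 + 16 + 4 = 21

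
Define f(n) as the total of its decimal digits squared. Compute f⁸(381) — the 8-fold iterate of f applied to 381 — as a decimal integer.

381 → 3² + 8² + 1² = 9 + 64 + 1 = 74
74 → 7² + 4² = 49 + 16 = 65
65 → 6² + 5² = 36 + 25 = 61
61 → 6² + 1² = 36 + 1 = 37
37 → 3² + 7² = 9 + 49 = 58
58 → 5² + 8² = 25 + 64 = 89
89 → 8² + 9² = 64 + 81 = 145
145 → 1² + 4² + 5² = 1 + 16 + 25 = 42

42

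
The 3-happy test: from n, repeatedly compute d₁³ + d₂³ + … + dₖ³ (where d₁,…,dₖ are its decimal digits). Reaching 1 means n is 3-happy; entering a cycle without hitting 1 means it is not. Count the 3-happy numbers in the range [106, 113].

1

106: 106 → 217 → 352 → 160 → 217  (repeats 217)
107: 107 → 344 → 155 → 251 → 134 → 92 → 737 → 713 → 371 → 371  (repeats 371)
108: 108 → 513 → 153 → 153  (repeats 153)
109: 109 → 730 → 370 → 370  (repeats 370)
110: 110 → 2 → 8 → 512 → 134 → 92 → 737 → 713 → 371 → 371  (repeats 371)
111: 111 → 3 → 27 → 351 → 153 → 153  (repeats 153)
112: 112 → 10 → 1  (reaches 1)
113: 113 → 29 → 737 → 713 → 371 → 371  (repeats 371)
3-happy: 112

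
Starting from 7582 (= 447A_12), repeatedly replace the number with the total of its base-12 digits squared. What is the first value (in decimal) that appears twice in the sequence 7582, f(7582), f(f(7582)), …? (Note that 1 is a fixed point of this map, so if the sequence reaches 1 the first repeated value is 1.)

7582 = (4,4,7,10)_12 → 4² + 4² + 7² + 10² = 181
181 = (1,3,1)_12 → 1² + 3² + 1² = 11
11 = (11)_12 → 11² = 121
121 = (10,1)_12 → 10² + 1² = 101
101 = (8,5)_12 → 8² + 5² = 89
89 = (7,5)_12 → 7² + 5² = 74
74 = (6,2)_12 → 6² + 2² = 40
40 = (3,4)_12 → 3² + 4² = 25
25 = (2,1)_12 → 2² + 1² = 5
5 = (5)_12 → 5² = 25  — 25 already appeared earlier.

25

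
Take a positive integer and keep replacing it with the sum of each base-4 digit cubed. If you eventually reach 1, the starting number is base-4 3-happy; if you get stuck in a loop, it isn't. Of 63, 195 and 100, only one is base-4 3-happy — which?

100

63: 63 → 81 → 3 → 27 → 36 → 9 → 9  — repeats 9 (not base-4 3-happy)
195: 195 → 54 → 36 → 9 → 9  — repeats 9 (not base-4 3-happy)
100: 100 → 10 → 16 → 1  — reaches 1 (base-4 3-happy)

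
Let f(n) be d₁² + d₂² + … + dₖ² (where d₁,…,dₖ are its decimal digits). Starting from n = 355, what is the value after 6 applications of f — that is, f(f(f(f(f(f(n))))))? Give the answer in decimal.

355 → 3² + 5² + 5² = 59
59 → 5² + 9² = 106
106 → 1² + 0² + 6² = 37
37 → 3² + 7² = 58
58 → 5² + 8² = 89
89 → 8² + 9² = 145

145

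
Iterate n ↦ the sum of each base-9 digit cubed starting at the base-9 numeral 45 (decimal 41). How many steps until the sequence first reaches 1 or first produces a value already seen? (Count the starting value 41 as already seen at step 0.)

41 = (4,5)_9 → 4³ + 5³ = 189
189 = (2,3,0)_9 → 2³ + 3³ + 0³ = 35
35 = (3,8)_9 → 3³ + 8³ = 539
539 = (6,5,8)_9 → 6³ + 5³ + 8³ = 853
853 = (1,1,4,7)_9 → 1³ + 1³ + 4³ + 7³ = 409
409 = (5,0,4)_9 → 5³ + 0³ + 4³ = 189  — 189 repeats.
That took 6 steps.

6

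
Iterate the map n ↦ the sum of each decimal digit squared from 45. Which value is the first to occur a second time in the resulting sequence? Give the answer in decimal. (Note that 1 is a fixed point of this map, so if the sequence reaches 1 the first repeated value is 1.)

89

45 → 4² + 5² = 41
41 → 4² + 1² = 17
17 → 1² + 7² = 50
50 → 5² + 0² = 25
25 → 2² + 5² = 29
29 → 2² + 9² = 85
85 → 8² + 5² = 89
89 → 8² + 9² = 145
145 → 1² + 4² + 5² = 42
42 → 4² + 2² = 20
20 → 2² + 0² = 4
4 → 4² = 16
16 → 1² + 6² = 37
37 → 3² + 7² = 58
58 → 5² + 8² = 89  — 89 already appeared earlier.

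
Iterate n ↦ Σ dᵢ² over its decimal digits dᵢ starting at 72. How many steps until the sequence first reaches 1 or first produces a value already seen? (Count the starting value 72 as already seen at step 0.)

14

72 → 7² + 2² = 49 + 4 = 53
53 → 5² + 3² = 25 + 9 = 34
34 → 3² + 4² = 9 + 16 = 25
25 → 2² + 5² = 4 + 25 = 29
29 → 2² + 9² = 4 + 81 = 85
85 → 8² + 5² = 64 + 25 = 89
89 → 8² + 9² = 64 + 81 = 145
145 → 1² + 4² + 5² = 1 + 16 + 25 = 42
42 → 4² + 2² = 16 + 4 = 20
20 → 2² + 0² = 4 + 0 = 4
4 → 4² = 16
16 → 1² + 6² = 1 + 36 = 37
37 → 3² + 7² = 9 + 49 = 58
58 → 5² + 8² = 25 + 64 = 89  — 89 repeats.
That took 14 steps.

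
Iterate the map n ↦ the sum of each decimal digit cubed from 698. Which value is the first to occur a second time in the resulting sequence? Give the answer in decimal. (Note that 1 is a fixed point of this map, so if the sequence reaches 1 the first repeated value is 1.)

698 → 6³ + 9³ + 8³ = 216 + 729 + 512 = 1457
1457 → 1³ + 4³ + 5³ + 7³ = 1 + 64 + 125 + 343 = 533
533 → 5³ + 3³ + 3³ = 125 + 27 + 27 = 179
179 → 1³ + 7³ + 9³ = 1 + 343 + 729 = 1073
1073 → 1³ + 0³ + 7³ + 3³ = 1 + 0 + 343 + 27 = 371
371 → 3³ + 7³ + 1³ = 27 + 343 + 1 = 371  — 371 already appeared earlier.

371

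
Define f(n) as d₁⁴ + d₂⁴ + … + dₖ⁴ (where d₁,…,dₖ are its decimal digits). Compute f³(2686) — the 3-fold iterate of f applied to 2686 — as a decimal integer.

2686 → 6704
6704 → 3953
3953 → 7348

7348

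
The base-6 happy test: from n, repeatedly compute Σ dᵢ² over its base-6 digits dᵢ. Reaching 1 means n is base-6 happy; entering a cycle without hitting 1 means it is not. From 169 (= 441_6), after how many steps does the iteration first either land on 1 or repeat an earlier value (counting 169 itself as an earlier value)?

169 = (4,4,1)_6 → 4² + 4² + 1² = 16 + 16 + 1 = 33
33 = (5,3)_6 → 5² + 3² = 25 + 9 = 34
34 = (5,4)_6 → 5² + 4² = 25 + 16 = 41
41 = (1,0,5)_6 → 1² + 0² + 5² = 1 + 0 + 25 = 26
26 = (4,2)_6 → 4² + 2² = 16 + 4 = 20
20 = (3,2)_6 → 3² + 2² = 9 + 4 = 13
13 = (2,1)_6 → 2² + 1² = 4 + 1 = 5
5 = (5)_6 → 5² = 25
25 = (4,1)_6 → 4² + 1² = 16 + 1 = 17
17 = (2,5)_6 → 2² + 5² = 4 + 25 = 29
29 = (4,5)_6 → 4² + 5² = 16 + 25 = 41  — 41 repeats.
That took 11 steps.

11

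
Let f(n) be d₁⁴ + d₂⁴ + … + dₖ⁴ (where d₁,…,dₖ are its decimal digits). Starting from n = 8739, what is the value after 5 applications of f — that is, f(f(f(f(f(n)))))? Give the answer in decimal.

8739 → 8⁴ + 7⁴ + 3⁴ + 9⁴ = 13139
13139 → 1⁴ + 3⁴ + 1⁴ + 3⁴ + 9⁴ = 6725
6725 → 6⁴ + 7⁴ + 2⁴ + 5⁴ = 4338
4338 → 4⁴ + 3⁴ + 3⁴ + 8⁴ = 4514
4514 → 4⁴ + 5⁴ + 1⁴ + 4⁴ = 1138

1138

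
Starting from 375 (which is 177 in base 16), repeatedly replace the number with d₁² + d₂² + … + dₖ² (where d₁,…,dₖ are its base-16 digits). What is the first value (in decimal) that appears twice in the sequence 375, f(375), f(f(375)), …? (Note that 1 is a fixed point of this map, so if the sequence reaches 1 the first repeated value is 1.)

169

375 = (1,7,7)_16 → 1² + 7² + 7² = 1 + 49 + 49 = 99
99 = (6,3)_16 → 6² + 3² = 36 + 9 = 45
45 = (2,13)_16 → 2² + 13² = 4 + 169 = 173
173 = (10,13)_16 → 10² + 13² = 100 + 169 = 269
269 = (1,0,13)_16 → 1² + 0² + 13² = 1 + 0 + 169 = 170
170 = (10,10)_16 → 10² + 10² = 100 + 100 = 200
200 = (12,8)_16 → 12² + 8² = 144 + 64 = 208
208 = (13,0)_16 → 13² + 0² = 169 + 0 = 169
169 = (10,9)_16 → 10² + 9² = 100 + 81 = 181
181 = (11,5)_16 → 11² + 5² = 121 + 25 = 146
146 = (9,2)_16 → 9² + 2² = 81 + 4 = 85
85 = (5,5)_16 → 5² + 5² = 25 + 25 = 50
50 = (3,2)_16 → 3² + 2² = 9 + 4 = 13
13 = (13)_16 → 13² = 169  — 169 already appeared earlier.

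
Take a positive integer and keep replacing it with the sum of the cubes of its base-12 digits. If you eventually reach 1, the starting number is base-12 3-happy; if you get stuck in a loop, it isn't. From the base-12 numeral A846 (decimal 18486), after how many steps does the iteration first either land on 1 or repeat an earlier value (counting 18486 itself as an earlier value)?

7

18486 = (10,8,4,6)_12 → 1792
1792 = (1,0,5,4)_12 → 190
190 = (1,3,10)_12 → 1028
1028 = (7,1,8)_12 → 856
856 = (5,11,4)_12 → 1520
1520 = (10,6,8)_12 → 1728
1728 = (1,0,0,0)_12 → 1  — reached 1.
That took 7 steps.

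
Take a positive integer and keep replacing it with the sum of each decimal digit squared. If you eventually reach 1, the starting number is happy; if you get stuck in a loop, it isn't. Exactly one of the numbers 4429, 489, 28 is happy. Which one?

28

4429: 4429 → 117 → 51 → 26 → 40 → 16 → 37 → 58 → 89 → 145 → 42 → 20 → 4 → 16  — repeats 16 (not happy)
489: 489 → 161 → 38 → 73 → 58 → 89 → 145 → 42 → 20 → 4 → 16 → 37 → 58  — repeats 58 (not happy)
28: 28 → 68 → 100 → 1  — reaches 1 (happy)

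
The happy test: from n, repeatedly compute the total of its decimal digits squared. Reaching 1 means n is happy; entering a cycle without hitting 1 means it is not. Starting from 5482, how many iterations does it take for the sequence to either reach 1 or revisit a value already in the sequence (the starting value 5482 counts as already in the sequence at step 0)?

5

5482 → 5² + 4² + 8² + 2² = 25 + 16 + 64 + 4 = 109
109 → 1² + 0² + 9² = 1 + 0 + 81 = 82
82 → 8² + 2² = 64 + 4 = 68
68 → 6² + 8² = 36 + 64 = 100
100 → 1² + 0² + 0² = 1 + 0 + 0 = 1  — reached 1.
That took 5 steps.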